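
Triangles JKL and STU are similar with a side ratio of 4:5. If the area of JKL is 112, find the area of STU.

For similar figures, the area ratio equals the square of the side ratio.
Side ratio (JKL to STU) = 4:5, so area ratio = 4^2:5^2 = 16:25.
If the area of JKL is 112, then the area of STU = 112 * (25/16) = 175.

175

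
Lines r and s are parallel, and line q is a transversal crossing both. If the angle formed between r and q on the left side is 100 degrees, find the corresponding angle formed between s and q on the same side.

Corresponding angles are equal: 100 degrees.

100 degrees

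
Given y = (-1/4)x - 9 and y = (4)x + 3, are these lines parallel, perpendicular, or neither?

Slope of line 1: m1 = -1/4
Slope of line 2: m2 = 4
m1 * m2 = -1, so perpendicular.

Perpendicular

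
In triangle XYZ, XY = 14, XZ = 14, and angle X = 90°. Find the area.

Area = (1/2) * XY * XZ * sin(X)
Area = (1/2) * 14 * 14 * sin(90°)
Area = (1/2) * 14 * 14 * 1
Area = 98

98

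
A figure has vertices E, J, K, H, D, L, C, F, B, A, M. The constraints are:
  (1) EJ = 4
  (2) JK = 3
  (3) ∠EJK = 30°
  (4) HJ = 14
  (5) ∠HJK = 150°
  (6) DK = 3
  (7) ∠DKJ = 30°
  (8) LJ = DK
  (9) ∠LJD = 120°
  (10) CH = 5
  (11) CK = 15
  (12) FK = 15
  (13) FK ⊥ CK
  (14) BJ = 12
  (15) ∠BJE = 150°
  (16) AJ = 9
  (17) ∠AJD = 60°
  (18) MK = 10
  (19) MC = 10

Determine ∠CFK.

Step 1: By the law of cosines on triangle FKC: FC² = 15² + 15² − 2·15·15·cos(90°) = 450, so FC = 15·√2.
Step 2: By the inverse law of cosines on triangle CFK: cos(∠CFK) = ((15·√2)² + 15² − 15²) / (2·15·√2·15) = 450/636.4 = 0.7071, so ∠CFK = 45°.

Therefore, the measure of angle ∠CFK = 45°.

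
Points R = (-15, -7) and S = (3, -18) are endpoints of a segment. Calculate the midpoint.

M = ((x₁ + x₂)/2, (y₁ + y₂)/2)
= ((-15 + 3)/2, (-7 + -18)/2)
= (-12/2, -25/2) = (-6, -25/2)

(-6, -25/2)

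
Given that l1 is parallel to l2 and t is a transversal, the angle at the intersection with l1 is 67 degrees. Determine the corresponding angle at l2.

When a transversal crosses parallel lines, angles in the same position at each intersection are called corresponding angles.
These are always equal, so the answer is 67 degrees.

67 degrees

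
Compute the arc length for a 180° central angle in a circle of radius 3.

Arc length = 2πr × θ/360
= 2π × 3 × 1/2
= 3*pi

3*pi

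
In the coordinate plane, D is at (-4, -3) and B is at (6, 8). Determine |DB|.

The horizontal distance is |6 - -4| = 10 and the vertical distance is |8 - -3| = 11.
By the Pythagorean theorem, d = sqrt(10^2 + 11^2) = sqrt(221).

sqrt(221)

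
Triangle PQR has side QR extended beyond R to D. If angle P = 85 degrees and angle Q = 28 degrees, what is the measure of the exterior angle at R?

By the exterior angle theorem, an exterior angle of a triangle equals the sum of the two remote interior angles.
Exterior angle = angle P + angle Q
Exterior angle = 85 + 28 = 113 degrees

113 degrees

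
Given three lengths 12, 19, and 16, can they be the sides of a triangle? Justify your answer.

Yes.
The triangle inequality requires that the sum of any two sides exceeds the third.
Here 12 + 16 = 28 > 19, so the condition is met.

Yes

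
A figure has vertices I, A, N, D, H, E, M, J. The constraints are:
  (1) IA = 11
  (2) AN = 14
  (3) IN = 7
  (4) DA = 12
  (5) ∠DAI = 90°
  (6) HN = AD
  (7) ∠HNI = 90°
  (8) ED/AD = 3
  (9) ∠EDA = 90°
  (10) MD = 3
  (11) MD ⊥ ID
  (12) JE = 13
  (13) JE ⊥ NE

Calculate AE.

From the given relations: ED = 3·AD = 3·12 = 36.
Step 1: By the law of cosines on triangle ADE: AE² = 12² + 36² − 2·12·36·cos(90°) = 1440, so AE = 12·√10.

Therefore, the length of AE = 12·√10.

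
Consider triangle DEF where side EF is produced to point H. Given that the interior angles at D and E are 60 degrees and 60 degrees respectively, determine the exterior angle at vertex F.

Exterior angle = 60 + 60 = 120 degrees (exterior angle theorem).

120 degrees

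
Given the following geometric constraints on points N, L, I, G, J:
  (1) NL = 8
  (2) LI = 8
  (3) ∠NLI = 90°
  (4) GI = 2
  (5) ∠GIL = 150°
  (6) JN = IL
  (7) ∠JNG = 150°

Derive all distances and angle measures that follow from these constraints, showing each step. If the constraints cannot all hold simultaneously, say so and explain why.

The constraints are consistent.

From the given relations:
  JN = IL = 8

Step 1: From NL = 8, LI = 8, and ∠NLI = 90°, by the law of cosines:
  NI² = NL² + LI² - 2·NL·LI·cos(90°) = 64 + 64 - 0 = 128
  NI = 8·√2

Step 2: From LI = 8, IG = 2, and ∠LIG = 150°, by the law of cosines:
  LG² = LI² + IG² - 2·LI·IG·cos(150°) = 64 + 4 + 27.71 = 95.71
  LG ≈ 9.78

Step 3: From NI = 8·√2, NL = 8, IL = 8, by the inverse law of cosines:
  cos(∠INL) = (NI² + NL² - IL²) / (2·NI·NL)
  ∠INL = 45°

Step 4: From LG = 9.78, LI = 8, GI = 2, by the inverse law of cosines:
  cos(∠GLI) = (LG² + LI² - GI²) / (2·LG·LI)
  ∠GLI = 5.87°

Step 5: From IL = 8, IN = 8·√2, LN = 8, by the inverse law of cosines:
  cos(∠LIN) = (IL² + IN² - LN²) / (2·IL·IN)
  ∠LIN = 45°

Step 6: From GI = 2, GL = 9.78, IL = 8, by the inverse law of cosines:
  cos(∠IGL) = (GI² + GL² - IL²) / (2·GI·GL)
  ∠IGL = 24.13°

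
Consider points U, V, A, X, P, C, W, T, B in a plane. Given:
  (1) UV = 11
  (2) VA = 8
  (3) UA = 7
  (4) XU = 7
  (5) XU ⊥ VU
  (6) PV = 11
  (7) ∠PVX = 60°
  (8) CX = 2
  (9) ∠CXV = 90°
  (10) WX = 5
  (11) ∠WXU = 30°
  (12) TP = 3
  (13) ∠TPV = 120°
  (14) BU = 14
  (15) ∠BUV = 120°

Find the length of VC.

Step 1: By the law of cosines on triangle XUV: XV² = 7² + 11² − 2·7·11·cos(90°) = 170, so XV = √170.
Step 2: By the law of cosines on triangle VXC: VC² = √170² + 2² − 2·√170·2·cos(90°) = 174, so VC = √174.

Therefore, the length of VC = √174.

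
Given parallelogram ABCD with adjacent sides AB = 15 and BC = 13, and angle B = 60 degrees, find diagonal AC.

The diagonal of a parallelogram can be found by treating two adjacent sides and the diagonal as a triangle.
Applying the law of cosines with sides 15, 13 and included angle 60°:
d^2 = 225 + 169 - 390*cos(60°) = 199
d = sqrt(199)

sqrt(199)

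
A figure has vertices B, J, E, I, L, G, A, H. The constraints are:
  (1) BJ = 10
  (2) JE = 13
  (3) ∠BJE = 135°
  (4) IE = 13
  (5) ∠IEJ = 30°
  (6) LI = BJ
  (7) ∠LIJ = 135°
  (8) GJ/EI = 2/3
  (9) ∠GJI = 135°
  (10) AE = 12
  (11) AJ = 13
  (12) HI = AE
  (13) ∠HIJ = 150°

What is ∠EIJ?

Step 1: By the law of cosines on triangle IEJ: IJ² = 13² + 13² − 2·13·13·cos(30°) = 45.28, so IJ ≈ 6.73.
Step 2: By the inverse law of cosines on triangle EIJ: cos(∠EIJ) = (13² + 6.73² − 13²) / (2·13·6.73) = 45.28/174.96 = 0.2588, so ∠EIJ = 75°.

Therefore, the measure of angle ∠EIJ = 75°.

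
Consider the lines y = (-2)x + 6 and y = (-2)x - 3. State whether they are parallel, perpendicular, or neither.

Slope of line 1: m1 = -2
Slope of line 2: m2 = -2
Since m1 = m2 = -2, the lines are parallel.

Parallel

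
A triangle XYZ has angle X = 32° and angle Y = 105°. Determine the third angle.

The interior angles sum to 180°: angle Z = 180 - 32 - 105 = 43°.
The triangle is obtuse (angles 32°, 105°, 43°).

43 degrees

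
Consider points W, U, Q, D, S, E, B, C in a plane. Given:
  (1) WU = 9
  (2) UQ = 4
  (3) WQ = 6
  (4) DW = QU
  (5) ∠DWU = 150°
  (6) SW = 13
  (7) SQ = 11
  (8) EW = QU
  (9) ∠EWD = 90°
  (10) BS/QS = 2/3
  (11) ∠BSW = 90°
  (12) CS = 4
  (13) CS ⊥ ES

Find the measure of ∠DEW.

From the given relations: EW = QU = 4; DW = QU = 4.
Step 1: By the law of cosines on triangle EWD: ED² = 4² + 4² − 2·4·4·cos(90°) = 32, so ED = 4·√2.
Step 2: By the inverse law of cosines on triangle DEW: cos(∠DEW) = ((4·√2)² + 4² − 4²) / (2·4·√2·4) = 32/45.25 = 0.7071, so ∠DEW = 45°.

Therefore, the measure of angle ∠DEW = 45°.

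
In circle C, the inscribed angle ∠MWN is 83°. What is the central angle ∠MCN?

Central angle = 2 × 83° = 166° (inscribed angle theorem).

166°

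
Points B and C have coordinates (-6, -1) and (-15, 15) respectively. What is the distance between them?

d = sqrt((-9)^2 + (16)^2) = sqrt(337)

sqrt(337)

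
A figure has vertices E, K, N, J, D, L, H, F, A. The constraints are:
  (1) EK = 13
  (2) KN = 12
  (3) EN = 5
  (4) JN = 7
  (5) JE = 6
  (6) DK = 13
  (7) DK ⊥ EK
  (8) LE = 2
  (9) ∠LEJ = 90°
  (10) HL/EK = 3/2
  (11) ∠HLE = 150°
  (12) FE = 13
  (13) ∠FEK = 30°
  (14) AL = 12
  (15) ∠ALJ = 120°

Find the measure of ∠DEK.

Step 1: By the law of cosines on triangle EKD: ED² = 13² + 13² − 2·13·13·cos(90°) = 338, so ED = 13·√2.
Step 2: By the inverse law of cosines on triangle DEK: cos(∠DEK) = ((13·√2)² + 13² − 13²) / (2·13·√2·13) = 338/478 = 0.7071, so ∠DEK = 45°.

Therefore, the measure of angle ∠DEK = 45°.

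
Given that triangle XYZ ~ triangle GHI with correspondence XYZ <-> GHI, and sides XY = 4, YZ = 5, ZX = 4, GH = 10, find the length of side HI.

Since the triangles are similar, the ratio of corresponding sides is constant.
Scale factor k = GH / XY = 10 / 4 = 5/2
HI = k * YZ = 5/2 * 5 = 25/2

25/2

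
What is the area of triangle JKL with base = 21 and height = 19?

Area = (1/2) * base * height
Area = (1/2) * 21 * 19
Area = 399/2

399/2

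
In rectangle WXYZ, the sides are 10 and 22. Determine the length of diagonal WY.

A rectangle's diagonal splits it into two right triangles, with the diagonal as the hypotenuse.
By the Pythagorean theorem, d^2 = 10^2 + 22^2 = 584.
Therefore d = sqrt(584) = 2*sqrt(146).

2*sqrt(146)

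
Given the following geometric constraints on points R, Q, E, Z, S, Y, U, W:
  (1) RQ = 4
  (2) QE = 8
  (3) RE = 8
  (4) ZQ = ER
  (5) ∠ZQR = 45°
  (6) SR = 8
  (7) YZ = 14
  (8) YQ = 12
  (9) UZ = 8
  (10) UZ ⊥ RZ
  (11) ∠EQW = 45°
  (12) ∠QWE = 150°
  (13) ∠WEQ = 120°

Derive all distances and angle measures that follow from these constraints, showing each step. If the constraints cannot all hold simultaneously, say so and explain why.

These constraints are not satisfiable: (11), (12) and (13) are the three interior angles of triangle EQW, which must sum to 180°, but 45° + 150° + 120° = 315°. No planar figure meets all of them, so nothing further can be derived.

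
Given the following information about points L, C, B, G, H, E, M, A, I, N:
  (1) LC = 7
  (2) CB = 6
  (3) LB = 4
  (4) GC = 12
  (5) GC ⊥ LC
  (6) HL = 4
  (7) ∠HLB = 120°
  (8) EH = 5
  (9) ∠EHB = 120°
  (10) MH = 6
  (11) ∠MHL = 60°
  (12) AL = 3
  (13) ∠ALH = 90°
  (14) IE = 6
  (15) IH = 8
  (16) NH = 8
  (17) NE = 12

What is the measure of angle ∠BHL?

Step 1: By the law of cosines on triangle HLB: HB² = 4² + 4² − 2·4·4·cos(120°) = 48, so HB = 4·√3.
Step 2: By the inverse law of cosines on triangle BHL: cos(∠BHL) = ((4·√3)² + 4² − 4²) / (2·4·√3·4) = 48/55.43 = 0.866, so ∠BHL = 30°.

Therefore, the measure of angle ∠BHL = 30°.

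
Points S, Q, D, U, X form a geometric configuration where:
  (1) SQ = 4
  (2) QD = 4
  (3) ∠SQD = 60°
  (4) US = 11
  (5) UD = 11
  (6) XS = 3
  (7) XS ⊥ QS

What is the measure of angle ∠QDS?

Step 1: By the law of cosines on triangle DQS: DS² = 4² + 4² − 2·4·4·cos(60°) = 16, so DS = 4.
Step 2: By the inverse law of cosines on triangle QDS: cos(∠QDS) = (4² + 4² − 4²) / (2·4·4) = 16/32 = 0.5, so ∠QDS = 60°.

Therefore, the measure of angle ∠QDS = 60°.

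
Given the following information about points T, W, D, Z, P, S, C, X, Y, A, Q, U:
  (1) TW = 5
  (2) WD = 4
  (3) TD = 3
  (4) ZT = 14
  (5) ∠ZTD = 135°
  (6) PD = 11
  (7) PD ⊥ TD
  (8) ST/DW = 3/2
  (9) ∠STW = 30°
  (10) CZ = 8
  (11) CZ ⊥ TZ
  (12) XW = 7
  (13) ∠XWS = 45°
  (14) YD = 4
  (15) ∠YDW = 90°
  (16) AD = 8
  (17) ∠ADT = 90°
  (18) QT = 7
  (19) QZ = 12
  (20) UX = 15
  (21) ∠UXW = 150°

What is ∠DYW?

Step 1: By the law of cosines on triangle YDW: YW² = 4² + 4² − 2·4·4·cos(90°) = 32, so YW = 4·√2.
Step 2: By the inverse law of cosines on triangle DYW: cos(∠DYW) = (4² + (4·√2)² − 4²) / (2·4·4·√2) = 32/45.25 = 0.7071, so ∠DYW = 45°.

Therefore, the measure of angle ∠DYW = 45°.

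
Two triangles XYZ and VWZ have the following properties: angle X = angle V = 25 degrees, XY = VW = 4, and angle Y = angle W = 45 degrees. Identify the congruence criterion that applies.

The given information matches ASA: Two pairs of corresponding angles and the included side are equal (Angle-Side-Angle).

ASA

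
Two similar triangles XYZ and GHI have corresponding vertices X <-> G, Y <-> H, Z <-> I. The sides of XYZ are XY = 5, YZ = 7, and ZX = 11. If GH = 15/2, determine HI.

Since the triangles are similar, the ratio of corresponding sides is constant.
Scale factor k = GH / XY = 15/2 / 5 = 3/2
HI = k * YZ = 3/2 * 7 = 21/2

21/2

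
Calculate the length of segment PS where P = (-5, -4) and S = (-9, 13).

The horizontal distance is |-9 - -5| = 4 and the vertical distance is |13 - -4| = 17.
By the Pythagorean theorem, d = sqrt(4^2 + 17^2) = sqrt(305).

sqrt(305)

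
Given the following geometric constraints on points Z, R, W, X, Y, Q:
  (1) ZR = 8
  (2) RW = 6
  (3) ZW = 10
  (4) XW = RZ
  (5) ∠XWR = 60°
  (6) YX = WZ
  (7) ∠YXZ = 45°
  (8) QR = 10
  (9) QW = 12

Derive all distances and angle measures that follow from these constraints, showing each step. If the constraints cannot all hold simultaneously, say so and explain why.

The constraints are consistent.

From the given relations:
  XW = RZ = 8
  YX = WZ = 10

Step 1: From RW = 6, WX = 8, and ∠RWX = 60°, by the law of cosines:
  RX² = RW² + WX² - 2·RW·WX·cos(60°) = 36 + 64 - 48 = 52
  RX = 2·√13

Step 2: From ZR = 8, ZW = 10, RW = 6, by the inverse law of cosines:
  cos(∠RZW) = (ZR² + ZW² - RW²) / (2·ZR·ZW)
  ∠RZW = 36.87°

Step 3: From RQ = 10, RW = 6, QW = 12, by the inverse law of cosines:
  cos(∠QRW) = (RQ² + RW² - QW²) / (2·RQ·RW)
  ∠QRW = 93.82°

Step 4: From RW = 6, RZ = 8, WZ = 10, by the inverse law of cosines:
  cos(∠WRZ) = (RW² + RZ² - WZ²) / (2·RW·RZ)
  ∠WRZ = 90°

Step 5: From WQ = 12, WR = 6, QR = 10, by the inverse law of cosines:
  cos(∠QWR) = (WQ² + WR² - QR²) / (2·WQ·WR)
  ∠QWR = 56.25°

Step 6: From WR = 6, WZ = 10, RZ = 8, by the inverse law of cosines:
  cos(∠RWZ) = (WR² + WZ² - RZ²) / (2·WR·WZ)
  ∠RWZ = 53.13°

Step 7: From QR = 10, QW = 12, RW = 6, by the inverse law of cosines:
  cos(∠RQW) = (QR² + QW² - RW²) / (2·QR·QW)
  ∠RQW = 29.93°

Step 8: From RW = 6, RX = 2·√13, WX = 8, by the inverse law of cosines:
  cos(∠WRX) = (RW² + RX² - WX²) / (2·RW·RX)
  ∠WRX = 73.9°

Step 9: From XR = 2·√13, XW = 8, RW = 6, by the inverse law of cosines:
  cos(∠RXW) = (XR² + XW² - RW²) / (2·XR·XW)
  ∠RXW = 46.1°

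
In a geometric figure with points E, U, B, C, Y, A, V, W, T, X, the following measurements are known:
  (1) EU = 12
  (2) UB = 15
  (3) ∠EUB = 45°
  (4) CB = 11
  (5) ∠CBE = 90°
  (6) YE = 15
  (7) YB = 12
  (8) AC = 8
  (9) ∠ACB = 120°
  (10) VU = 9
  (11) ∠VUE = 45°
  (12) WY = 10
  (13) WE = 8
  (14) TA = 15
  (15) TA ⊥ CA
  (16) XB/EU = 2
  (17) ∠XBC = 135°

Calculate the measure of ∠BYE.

Step 1: By the law of cosines on triangle BUE: BE² = 15² + 12² − 2·15·12·cos(45°) = 114.44, so BE ≈ 10.7.
Step 2: By the inverse law of cosines on triangle BYE: cos(∠BYE) = (12² + 15² − 10.7²) / (2·12·15) = 254.56/360 = 0.7071, so ∠BYE = 45°.

Therefore, the measure of angle ∠BYE = 45°.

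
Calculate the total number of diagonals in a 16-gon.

Total line segments between 16 vertices = C(16,2) = 120.
Subtract the 16 sides: 120 - 16 = 104 diagonals.

104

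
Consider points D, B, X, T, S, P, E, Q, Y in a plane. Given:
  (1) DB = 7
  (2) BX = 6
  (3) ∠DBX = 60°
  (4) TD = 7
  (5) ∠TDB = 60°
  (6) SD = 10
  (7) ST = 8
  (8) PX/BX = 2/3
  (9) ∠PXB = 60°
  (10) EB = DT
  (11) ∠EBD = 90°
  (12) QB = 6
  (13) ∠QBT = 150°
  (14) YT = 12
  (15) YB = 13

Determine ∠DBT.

Step 1: By the law of cosines on triangle BDT: BT² = 7² + 7² − 2·7·7·cos(60°) = 49, so BT = 7.
Step 2: By the inverse law of cosines on triangle DBT: cos(∠DBT) = (7² + 7² − 7²) / (2·7·7) = 49/98 = 0.5, so ∠DBT = 60°.

Therefore, the measure of angle ∠DBT = 60°.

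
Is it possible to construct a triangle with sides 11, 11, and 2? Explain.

Yes.
The triangle inequality requires that the sum of any two sides exceeds the third.
Here 2 + 11 = 13 > 11, so the condition is met.

Yes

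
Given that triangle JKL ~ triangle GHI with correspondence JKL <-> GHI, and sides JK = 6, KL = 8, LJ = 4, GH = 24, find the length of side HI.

k = 24/6 = 4. HI = 4 * 8 = 32.

32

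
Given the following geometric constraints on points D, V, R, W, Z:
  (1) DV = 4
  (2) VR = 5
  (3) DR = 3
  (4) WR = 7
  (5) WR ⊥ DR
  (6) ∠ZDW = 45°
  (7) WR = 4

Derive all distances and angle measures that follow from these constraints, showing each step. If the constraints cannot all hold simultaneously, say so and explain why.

These constraints are not satisfiable: (4) WR = 7 and (7) WR = 4 assign two different lengths to the same segment. No planar figure meets all of them, so nothing further can be derived.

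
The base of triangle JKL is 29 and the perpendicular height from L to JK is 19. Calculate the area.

Area = (1/2) * base * height
Area = (1/2) * 29 * 19
Area = 551/2

551/2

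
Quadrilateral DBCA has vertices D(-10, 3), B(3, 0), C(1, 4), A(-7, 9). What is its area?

The Shoelace formula works by pairing each vertex with the next (cycling back to the first).
For each pair, compute x_i*y_(i+1) - x_(i+1)*y_i:
  (-10*0 - 3*3) = -9
  (3*4 - 1*0) = 12
  (1*9 - -7*4) = 37
  (-7*3 - -10*9) = 69
Taking half the absolute value of the total: Area = (1/2)(109) = 109/2.

109/2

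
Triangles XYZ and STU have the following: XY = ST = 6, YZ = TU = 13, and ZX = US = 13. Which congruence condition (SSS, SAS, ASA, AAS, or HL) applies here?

The given information provides:
XY = ST = 6, YZ = TU = 13, and ZX = US = 13
This matches the SSS congruence theorem.
All three pairs of corresponding sides are equal (Side-Side-Side).

SSS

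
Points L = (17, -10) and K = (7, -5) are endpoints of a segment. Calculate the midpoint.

The midpoint is the average of the coordinates:
x: (17 + 7)/2 = 12
y: (-10 + -5)/2 = -15/2
Midpoint = (12, -15/2)

(12, -15/2)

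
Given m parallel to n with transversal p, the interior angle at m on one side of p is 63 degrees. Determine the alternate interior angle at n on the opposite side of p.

Alternate interior angles formed by parallel lines and a transversal are equal.
The given angle is 63 degrees.
The alternate interior angle = 63 degrees.

63 degrees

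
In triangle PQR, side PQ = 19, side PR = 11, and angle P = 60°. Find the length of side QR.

Law of cosines: QR^2 = 19^2 + 11^2 - 2(19)(11)cos(60°) = 273, so QR = sqrt(273).

sqrt(273)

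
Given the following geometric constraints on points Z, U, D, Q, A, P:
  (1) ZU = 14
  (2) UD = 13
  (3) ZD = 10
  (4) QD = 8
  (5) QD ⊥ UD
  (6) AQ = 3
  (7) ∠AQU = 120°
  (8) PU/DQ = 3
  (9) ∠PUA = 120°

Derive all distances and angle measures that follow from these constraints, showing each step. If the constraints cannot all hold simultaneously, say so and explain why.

The constraints are consistent.

From the given relations:
  PU = 3·DQ = 3·8 = 24

Step 1: From UD = 13, DQ = 8, and ∠UDQ = 90°, by the law of cosines:
  UQ² = UD² + DQ² - 2·UD·DQ·cos(90°) = 169 + 64 - 0 = 233
  UQ ≈ 15.26

Step 2: From ZD = 10, ZU = 14, DU = 13, by the inverse law of cosines:
  cos(∠DZU) = (ZD² + ZU² - DU²) / (2·ZD·ZU)
  ∠DZU = 63.03°

Step 3: From UD = 13, UZ = 14, DZ = 10, by the inverse law of cosines:
  cos(∠DUZ) = (UD² + UZ² - DZ²) / (2·UD·UZ)
  ∠DUZ = 43.28°

Step 4: From DU = 13, DZ = 10, UZ = 14, by the inverse law of cosines:
  cos(∠UDZ) = (DU² + DZ² - UZ²) / (2·DU·DZ)
  ∠UDZ = 73.69°

Step 5: From UQ = 15.26, QA = 3, and ∠UQA = 120°, by the law of cosines:
  UA² = UQ² + QA² - 2·UQ·QA·cos(120°) = 233 + 9 + 45.79 = 287.8
  UA ≈ 16.96

Step 6: From UD = 13, UQ = 15.26, DQ = 8, by the inverse law of cosines:
  cos(∠DUQ) = (UD² + UQ² - DQ²) / (2·UD·UQ)
  ∠DUQ = 31.61°

Step 7: From QD = 8, QU = 15.26, DU = 13, by the inverse law of cosines:
  cos(∠DQU) = (QD² + QU² - DU²) / (2·QD·QU)
  ∠DQU = 58.39°

Step 8: From AU = 16.96, UP = 24, and ∠AUP = 120°, by the law of cosines:
  AP² = AU² + UP² - 2·AU·UP·cos(120°) = 287.8 + 576 + 407.1 = 1271
  AP ≈ 35.65

Step 9: From UA = 16.96, UQ = 15.26, AQ = 3, by the inverse law of cosines:
  cos(∠AUQ) = (UA² + UQ² - AQ²) / (2·UA·UQ)
  ∠AUQ = 8.81°

Step 10: From AQ = 3, AU = 16.96, QU = 15.26, by the inverse law of cosines:
  cos(∠QAU) = (AQ² + AU² - QU²) / (2·AQ·AU)
  ∠QAU = 51.19°

Step 11: From AP = 35.65, AU = 16.96, PU = 24, by the inverse law of cosines:
  cos(∠PAU) = (AP² + AU² - PU²) / (2·AP·AU)
  ∠PAU = 35.66°

Step 12: From PA = 35.65, PU = 24, AU = 16.96, by the inverse law of cosines:
  cos(∠APU) = (PA² + PU² - AU²) / (2·PA·PU)
  ∠APU = 24.34°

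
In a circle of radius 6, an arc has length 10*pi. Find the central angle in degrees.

The full circumference is 2πr = 12*pi.
The arc is 10*pi / 12*pi = 5/6 of the full circle.
So the central angle = 5/6 × 360° = 300°.

300°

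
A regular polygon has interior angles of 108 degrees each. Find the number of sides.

Exterior angle = 180 - 108 = 72. n = 360 / 72 = 5.

5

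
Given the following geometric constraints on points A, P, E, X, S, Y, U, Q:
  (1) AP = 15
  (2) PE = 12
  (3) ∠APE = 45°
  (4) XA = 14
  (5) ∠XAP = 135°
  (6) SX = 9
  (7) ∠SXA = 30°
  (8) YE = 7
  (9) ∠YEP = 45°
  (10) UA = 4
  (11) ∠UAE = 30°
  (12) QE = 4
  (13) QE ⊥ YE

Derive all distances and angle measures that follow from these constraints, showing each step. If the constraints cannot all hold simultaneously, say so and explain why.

The constraints are consistent.

Step 1: From AP = 15, PE = 12, and ∠APE = 45°, by the law of cosines:
  AE² = AP² + PE² - 2·AP·PE·cos(45°) = 225 + 144 - 254.6 = 114.4
  AE ≈ 10.7

Step 2: From AX = 14, XS = 9, and ∠AXS = 30°, by the law of cosines:
  AS² = AX² + XS² - 2·AX·XS·cos(30°) = 196 + 81 - 218.2 = 58.76
  AS ≈ 7.67

Step 3: From PA = 15, AX = 14, and ∠PAX = 135°, by the law of cosines:
  PX² = PA² + AX² - 2·PA·AX·cos(135°) = 225 + 196 + 297 = 718
  PX ≈ 26.8

Step 4: From PE = 12, EY = 7, and ∠PEY = 45°, by the law of cosines:
  PY² = PE² + EY² - 2·PE·EY·cos(45°) = 144 + 49 - 118.8 = 74.21
  PY ≈ 8.61

Step 5: From YE = 7, EQ = 4, and ∠YEQ = 90°, by the law of cosines:
  YQ² = YE² + EQ² - 2·YE·EQ·cos(90°) = 49 + 16 - 0 = 65
  YQ = √65

Step 6: From EA = 10.7, AU = 4, and ∠EAU = 30°, by the law of cosines:
  EU² = EA² + AU² - 2·EA·AU·cos(30°) = 114.4 + 16 - 74.12 = 56.33
  EU ≈ 7.51

Step 7: From AE = 10.7, AP = 15, EP = 12, by the inverse law of cosines:
  cos(∠EAP) = (AE² + AP² - EP²) / (2·AE·AP)
  ∠EAP = 52.48°

Step 8: From AS = 7.67, AX = 14, SX = 9, by the inverse law of cosines:
  cos(∠SAX) = (AS² + AX² - SX²) / (2·AS·AX)
  ∠SAX = 35.95°

Step 9: From PA = 15, PX = 26.8, AX = 14, by the inverse law of cosines:
  cos(∠APX) = (PA² + PX² - AX²) / (2·PA·PX)
  ∠APX = 21.68°

Step 10: From PE = 12, PY = 8.61, EY = 7, by the inverse law of cosines:
  cos(∠EPY) = (PE² + PY² - EY²) / (2·PE·PY)
  ∠EPY = 35.07°

Step 11: From EA = 10.7, EP = 12, AP = 15, by the inverse law of cosines:
  cos(∠AEP) = (EA² + EP² - AP²) / (2·EA·EP)
  ∠AEP = 82.52°

Step 12: From XA = 14, XP = 26.8, AP = 15, by the inverse law of cosines:
  cos(∠AXP) = (XA² + XP² - AP²) / (2·XA·XP)
  ∠AXP = 23.32°

Step 13: From SA = 7.67, SX = 9, AX = 14, by the inverse law of cosines:
  cos(∠ASX) = (SA² + SX² - AX²) / (2·SA·SX)
  ∠ASX = 114.05°

Step 14: From YE = 7, YP = 8.61, EP = 12, by the inverse law of cosines:
  cos(∠EYP) = (YE² + YP² - EP²) / (2·YE·YP)
  ∠EYP = 99.93°

Step 15: From YE = 7, YQ = √65, EQ = 4, by the inverse law of cosines:
  cos(∠EYQ) = (YE² + YQ² - EQ²) / (2·YE·YQ)
  ∠EYQ = 29.74°

Step 16: From QE = 4, QY = √65, EY = 7, by the inverse law of cosines:
  cos(∠EQY) = (QE² + QY² - EY²) / (2·QE·QY)
  ∠EQY = 60.26°

Step 17: From EA = 10.7, EU = 7.51, AU = 4, by the inverse law of cosines:
  cos(∠AEU) = (EA² + EU² - AU²) / (2·EA·EU)
  ∠AEU = 15.46°

Step 18: From UA = 4, UE = 7.51, AE = 10.7, by the inverse law of cosines:
  cos(∠AUE) = (UA² + UE² - AE²) / (2·UA·UE)
  ∠AUE = 134.54°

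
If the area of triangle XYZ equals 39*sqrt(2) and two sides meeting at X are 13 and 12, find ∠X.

Area = (1/2) * a * b * sin(C)
sin(C) = 2 * Area / (a * b)
sin(C) = 2 * 39*sqrt(2) / (13 * 12)
sin(C) = sqrt(2)/2
C = arcsin(sqrt(2)/2) = 45°
Since sin(180° - C) = sin(C), the obtuse angle 135° gives the same area, so C = 45° or C = 135°.

45° or 135°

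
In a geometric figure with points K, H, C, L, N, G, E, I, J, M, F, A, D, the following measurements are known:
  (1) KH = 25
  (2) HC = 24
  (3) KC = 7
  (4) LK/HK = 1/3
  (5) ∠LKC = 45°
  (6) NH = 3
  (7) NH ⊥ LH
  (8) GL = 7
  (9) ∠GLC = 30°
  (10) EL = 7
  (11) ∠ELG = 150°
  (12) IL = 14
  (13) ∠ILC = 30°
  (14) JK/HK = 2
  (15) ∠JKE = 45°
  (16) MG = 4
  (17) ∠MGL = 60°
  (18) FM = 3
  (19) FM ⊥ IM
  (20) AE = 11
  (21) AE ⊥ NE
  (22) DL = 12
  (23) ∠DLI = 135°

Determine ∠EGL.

Step 1: By the law of cosines on triangle GLE: GE² = 7² + 7² − 2·7·7·cos(150°) = 182.87, so GE ≈ 13.52.
Step 2: By the inverse law of cosines on triangle EGL: cos(∠EGL) = (13.52² + 7² − 7²) / (2·13.52·7) = 182.87/189.32 = 0.9659, so ∠EGL = 15°.

Therefore, the measure of angle ∠EGL = 15°.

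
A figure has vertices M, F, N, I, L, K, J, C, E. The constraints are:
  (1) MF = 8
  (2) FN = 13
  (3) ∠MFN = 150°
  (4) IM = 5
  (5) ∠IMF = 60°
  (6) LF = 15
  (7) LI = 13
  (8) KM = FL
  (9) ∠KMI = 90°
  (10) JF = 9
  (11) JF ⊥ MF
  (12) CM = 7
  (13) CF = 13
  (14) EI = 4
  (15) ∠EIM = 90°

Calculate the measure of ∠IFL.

Step 1: By the law of cosines on triangle FMI: FI² = 8² + 5² − 2·8·5·cos(60°) = 49, so FI = 7.
Step 2: By the inverse law of cosines on triangle IFL: cos(∠IFL) = (7² + 15² − 13²) / (2·7·15) = 105/210 = 0.5, so ∠IFL = 60°.

Therefore, the measure of angle ∠IFL = 60°.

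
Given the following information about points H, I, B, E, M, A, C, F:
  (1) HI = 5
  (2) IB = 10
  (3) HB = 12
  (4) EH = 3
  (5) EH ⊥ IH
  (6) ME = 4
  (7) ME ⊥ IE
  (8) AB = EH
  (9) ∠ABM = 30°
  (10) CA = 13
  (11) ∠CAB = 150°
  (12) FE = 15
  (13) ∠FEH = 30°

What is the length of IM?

Step 1: By the law of cosines on triangle EHI: EI² = 3² + 5² − 2·3·5·cos(90°) = 34, so EI = √34.
Step 2: By the law of cosines on triangle IEM: IM² = √34² + 4² − 2·√34·4·cos(90°) = 50, so IM = 5·√2.

Therefore, the length of IM = 5·√2.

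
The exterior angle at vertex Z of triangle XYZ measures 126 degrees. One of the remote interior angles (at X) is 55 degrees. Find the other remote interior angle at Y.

By the exterior angle theorem: exterior angle = sum of remote interior angles.
126 = 55 + angle Y
angle Y = 126 - 55 = 71 degrees

71 degrees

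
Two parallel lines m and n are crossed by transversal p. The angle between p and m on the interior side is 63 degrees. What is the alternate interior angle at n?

Alternate interior angles formed by parallel lines and a transversal are equal.
The given angle is 63 degrees.
The alternate interior angle = 63 degrees.

63 degrees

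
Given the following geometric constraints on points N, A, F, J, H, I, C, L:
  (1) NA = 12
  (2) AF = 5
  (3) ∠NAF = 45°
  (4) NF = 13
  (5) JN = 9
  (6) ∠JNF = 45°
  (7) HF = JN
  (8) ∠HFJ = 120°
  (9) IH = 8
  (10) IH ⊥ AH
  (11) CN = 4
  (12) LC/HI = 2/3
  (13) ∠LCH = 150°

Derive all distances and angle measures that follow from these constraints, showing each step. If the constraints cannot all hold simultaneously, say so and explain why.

These constraints are not satisfiable: (1), (2) and (4) fix all three sides of triangle NAF, so by the law of cosines cos(∠NAF) = (12² + 5² − 13²) / (2·12·5) = 0.0000, i.e. ∠NAF ≈ 90°, which contradicts (3) ∠NAF = 45°. No planar figure meets all of them, so nothing further can be derived.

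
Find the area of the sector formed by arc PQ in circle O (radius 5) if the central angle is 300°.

Sector area = πr² × θ/360
= π × 5² × 5/6
= π × 25 × 5/6
= 125*pi/6

125*pi/6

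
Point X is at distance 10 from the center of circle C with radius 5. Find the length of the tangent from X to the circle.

tangent = √(d² - r²) = √(10² - 5²) = √(100 - 25) = √75 = 5*sqrt(3)

5*sqrt(3)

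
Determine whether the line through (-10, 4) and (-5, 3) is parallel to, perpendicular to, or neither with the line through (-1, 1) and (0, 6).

Slope of line 1: m1 = (3 - 4)/(-5 - -10) = -1/5 = -1/5
Slope of line 2: m2 = (6 - 1)/(0 - -1) = 5/1 = 5
m1 * m2 = (-1/5) * (5) = -1 = -1, so the lines are perpendicular.

Perpendicular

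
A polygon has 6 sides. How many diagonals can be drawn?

Total line segments between 6 vertices = C(6,2) = 15.
Subtract the 6 sides: 15 - 6 = 9 diagonals.

9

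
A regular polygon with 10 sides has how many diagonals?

Each of the 10 vertices connects to 7 non-adjacent vertices via diagonals.
Total connections = 10 × 7 = 70, but each diagonal is counted twice.
Number of diagonals = 70 / 2 = 35.

35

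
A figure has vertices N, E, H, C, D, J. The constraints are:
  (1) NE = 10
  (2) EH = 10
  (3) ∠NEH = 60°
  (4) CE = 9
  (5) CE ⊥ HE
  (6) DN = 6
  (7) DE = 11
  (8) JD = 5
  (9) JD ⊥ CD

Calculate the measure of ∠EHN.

Step 1: By the law of cosines on triangle HEN: HN² = 10² + 10² − 2·10·10·cos(60°) = 100, so HN = 10.
Step 2: By the inverse law of cosines on triangle EHN: cos(∠EHN) = (10² + 10² − 10²) / (2·10·10) = 100/200 = 0.5, so ∠EHN = 60°.

Therefore, the measure of angle ∠EHN = 60°.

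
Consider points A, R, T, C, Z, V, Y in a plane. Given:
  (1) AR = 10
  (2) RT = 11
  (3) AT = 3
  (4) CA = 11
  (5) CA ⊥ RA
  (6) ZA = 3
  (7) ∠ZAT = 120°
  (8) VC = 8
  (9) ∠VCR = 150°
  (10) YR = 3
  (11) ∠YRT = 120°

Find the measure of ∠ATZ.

Step 1: By the law of cosines on triangle TAZ: TZ² = 3² + 3² − 2·3·3·cos(120°) = 27, so TZ = 3·√3.
Step 2: By the inverse law of cosines on triangle ATZ: cos(∠ATZ) = (3² + (3·√3)² − 3²) / (2·3·3·√3) = 27/31.18 = 0.866, so ∠ATZ = 30°.

Therefore, the measure of angle ∠ATZ = 30°.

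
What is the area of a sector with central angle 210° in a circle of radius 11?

Sector area = πr² × θ/360
= π × 11² × 7/12
= π × 121 × 7/12
= 847*pi/12

847*pi/12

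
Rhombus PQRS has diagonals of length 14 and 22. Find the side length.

Half-diagonals are 7 and 11. side = sqrt(7^2 + 11^2) = sqrt(170)

sqrt(170)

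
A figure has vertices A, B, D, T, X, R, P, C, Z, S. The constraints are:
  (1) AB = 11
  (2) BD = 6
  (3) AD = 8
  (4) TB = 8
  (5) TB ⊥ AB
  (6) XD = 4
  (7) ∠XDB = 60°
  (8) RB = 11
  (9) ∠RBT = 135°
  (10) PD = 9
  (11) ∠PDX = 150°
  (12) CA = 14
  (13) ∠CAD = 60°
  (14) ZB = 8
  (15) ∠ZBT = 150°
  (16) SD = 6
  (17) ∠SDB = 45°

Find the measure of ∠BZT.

Step 1: By the law of cosines on triangle ZBT: ZT² = 8² + 8² − 2·8·8·cos(150°) = 238.85, so ZT ≈ 15.45.
Step 2: By the inverse law of cosines on triangle BZT: cos(∠BZT) = (8² + 15.45² − 8²) / (2·8·15.45) = 238.85/247.28 = 0.9659, so ∠BZT = 15°.

Therefore, the measure of angle ∠BZT = 15°.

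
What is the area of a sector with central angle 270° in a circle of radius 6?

Sector area = π(6²)(3/4) = 27*pi

27*pi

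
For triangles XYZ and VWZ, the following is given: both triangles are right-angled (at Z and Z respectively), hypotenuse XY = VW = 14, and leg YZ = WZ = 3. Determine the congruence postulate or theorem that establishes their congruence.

The given information provides:
both triangles are right-angled (at Z and Z respectively), hypotenuse XY = VW = 14, and leg YZ = WZ = 3
This matches the HL congruence theorem.
The hypotenuse and one leg of two right triangles are equal (Hypotenuse-Leg).

HL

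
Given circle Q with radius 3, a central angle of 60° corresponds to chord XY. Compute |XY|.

Drop a perpendicular from the center to the chord, bisecting both the chord and the central angle.
Each half-chord = r sin(θ/2) = 3 sin(30°).
The full chord = 2 × 3 × sin(30°) = 3.

3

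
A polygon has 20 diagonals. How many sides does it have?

Using d = n(n - 3)/2, we solve 20 = n(n - 3)/2.
So n(n - 3) = 40.
Testing n = 8: 8 * 5 = 40 = 40. Correct.
The polygon has 8 sides.

8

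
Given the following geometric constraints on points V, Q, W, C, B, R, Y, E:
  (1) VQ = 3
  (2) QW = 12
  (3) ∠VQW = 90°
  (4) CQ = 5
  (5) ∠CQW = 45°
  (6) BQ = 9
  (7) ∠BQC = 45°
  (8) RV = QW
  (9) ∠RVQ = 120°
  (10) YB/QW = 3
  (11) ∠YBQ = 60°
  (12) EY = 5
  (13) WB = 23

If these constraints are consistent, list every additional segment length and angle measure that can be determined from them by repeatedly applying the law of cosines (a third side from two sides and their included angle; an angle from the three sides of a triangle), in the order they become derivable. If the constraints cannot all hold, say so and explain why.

These constraints are not satisfiable: by the triangle inequality in triangle QWB, (2) QW = 12 and (6) BQ = 9 force WB ≤ 12 + 9 = 21, but (13) says WB = 23. No planar figure meets all of them, so nothing further can be derived.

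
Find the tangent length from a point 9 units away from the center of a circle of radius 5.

tangent = √(d² - r²) = √(9² - 5²) = √(81 - 25) = √56 = 2*sqrt(14)

2*sqrt(14)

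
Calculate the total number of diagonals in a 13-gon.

Each of the 13 vertices connects to 10 non-adjacent vertices via diagonals.
Total connections = 13 × 10 = 130, but each diagonal is counted twice.
Number of diagonals = 130 / 2 = 65.

65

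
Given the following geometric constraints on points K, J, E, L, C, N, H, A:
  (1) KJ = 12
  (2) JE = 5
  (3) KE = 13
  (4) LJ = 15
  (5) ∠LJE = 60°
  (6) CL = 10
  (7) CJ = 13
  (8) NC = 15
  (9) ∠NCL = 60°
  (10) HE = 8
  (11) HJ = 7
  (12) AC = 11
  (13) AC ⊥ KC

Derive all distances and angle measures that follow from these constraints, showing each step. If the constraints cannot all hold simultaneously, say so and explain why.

The constraints are consistent.

Step 1: From EJ = 5, JL = 15, and ∠EJL = 60°, by the law of cosines:
  EL² = EJ² + JL² - 2·EJ·JL·cos(60°) = 25 + 225 - 75 = 175
  EL = 5·√7

Step 2: From LC = 10, CN = 15, and ∠LCN = 60°, by the law of cosines:
  LN² = LC² + CN² - 2·LC·CN·cos(60°) = 100 + 225 - 150 = 175
  LN = 5·√7

Step 3: From KE = 13, KJ = 12, EJ = 5, by the inverse law of cosines:
  cos(∠EKJ) = (KE² + KJ² - EJ²) / (2·KE·KJ)
  ∠EKJ = 22.62°

Step 4: From JC = 13, JL = 15, CL = 10, by the inverse law of cosines:
  cos(∠CJL) = (JC² + JL² - CL²) / (2·JC·JL)
  ∠CJL = 41.08°

Step 5: From JE = 5, JH = 7, EH = 8, by the inverse law of cosines:
  cos(∠EJH) = (JE² + JH² - EH²) / (2·JE·JH)
  ∠EJH = 81.79°

Step 6: From JE = 5, JK = 12, EK = 13, by the inverse law of cosines:
  cos(∠EJK) = (JE² + JK² - EK²) / (2·JE·JK)
  ∠EJK = 90°

Step 7: From EH = 8, EJ = 5, HJ = 7, by the inverse law of cosines:
  cos(∠HEJ) = (EH² + EJ² - HJ²) / (2·EH·EJ)
  ∠HEJ = 60°

Step 8: From EJ = 5, EK = 13, JK = 12, by the inverse law of cosines:
  cos(∠JEK) = (EJ² + EK² - JK²) / (2·EJ·EK)
  ∠JEK = 67.38°

Step 9: From LC = 10, LJ = 15, CJ = 13, by the inverse law of cosines:
  cos(∠CLJ) = (LC² + LJ² - CJ²) / (2·LC·LJ)
  ∠CLJ = 58.67°

Step 10: From CJ = 13, CL = 10, JL = 15, by the inverse law of cosines:
  cos(∠JCL) = (CJ² + CL² - JL²) / (2·CJ·CL)
  ∠JCL = 80.26°

Step 11: From HE = 8, HJ = 7, EJ = 5, by the inverse law of cosines:
  cos(∠EHJ) = (HE² + HJ² - EJ²) / (2·HE·HJ)
  ∠EHJ = 38.21°

Step 12: From EJ = 5, EL = 5·√7, JL = 15, by the inverse law of cosines:
  cos(∠JEL) = (EJ² + EL² - JL²) / (2·EJ·EL)
  ∠JEL = 100.89°

Step 13: From LC = 10, LN = 5·√7, CN = 15, by the inverse law of cosines:
  cos(∠CLN) = (LC² + LN² - CN²) / (2·LC·LN)
  ∠CLN = 79.11°

Step 14: From LE = 5·√7, LJ = 15, EJ = 5, by the inverse law of cosines:
  cos(∠ELJ) = (LE² + LJ² - EJ²) / (2·LE·LJ)
  ∠ELJ = 19.11°

Step 15: From NC = 15, NL = 5·√7, CL = 10, by the inverse law of cosines:
  cos(∠CNL) = (NC² + NL² - CL²) / (2·NC·NL)
  ∠CNL = 40.89°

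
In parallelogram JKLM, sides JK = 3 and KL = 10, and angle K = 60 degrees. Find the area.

Area = 3 * 10 * sin(60°) = 30 * sqrt(3)/2 = 15*sqrt(3)

15*sqrt(3)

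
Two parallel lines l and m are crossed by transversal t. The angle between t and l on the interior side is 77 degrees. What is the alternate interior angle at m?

Alternate interior angles lie on opposite sides of the transversal, between the parallel lines.
By the alternate interior angle theorem, they are equal: 77 degrees.

77 degrees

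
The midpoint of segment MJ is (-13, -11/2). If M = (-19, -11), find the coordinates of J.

Using the midpoint formula: M = ((x1 + x2)/2, (y1 + y2)/2)
We know M = (-13, -11/2) and M = (-19, -11)
For x: -13 = (-19 + x2)/2, so x2 = 2*-13 - -19 = -7
For y: -11/2 = (-11 + y2)/2, so y2 = 2*-11/2 - -11 = 0
J = (-7, 0)

(-7, 0)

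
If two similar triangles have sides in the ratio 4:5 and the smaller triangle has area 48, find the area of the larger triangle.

Area ratio = (4/5)^2 = 16/25. Area of the larger triangle = 48 * 25/16 = 75.

75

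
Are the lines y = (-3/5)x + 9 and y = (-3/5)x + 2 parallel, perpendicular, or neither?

Slope of line 1: m1 = -3/5
Slope of line 2: m2 = -3/5
m1 = m2, so the lines are parallel.

Parallel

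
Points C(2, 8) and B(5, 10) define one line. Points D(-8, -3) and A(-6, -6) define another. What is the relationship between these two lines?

Slope of line 1: m1 = (10 - 8)/(5 - 2) = 2/3 = 2/3
Slope of line 2: m2 = (-6 - -3)/(-6 - -8) = -3/2 = -3/2
m1 * m2 = -1, so perpendicular.

Perpendicular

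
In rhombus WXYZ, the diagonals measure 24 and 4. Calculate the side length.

In a rhombus, the diagonals bisect each other perpendicularly, creating four congruent right triangles.
Each triangle has legs 12 (half of 24) and 2 (half of 4).
The hypotenuse of each right triangle is a side of the rhombus:
side = sqrt(12^2 + 2^2) = sqrt(148) = 2*sqrt(37)

2*sqrt(37)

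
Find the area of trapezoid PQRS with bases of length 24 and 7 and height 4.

A trapezoid's area equals the midsegment times the height.
The midsegment is (24 + 7) / 2 = 31/2.
Area = 31/2 * 4 = 62.

62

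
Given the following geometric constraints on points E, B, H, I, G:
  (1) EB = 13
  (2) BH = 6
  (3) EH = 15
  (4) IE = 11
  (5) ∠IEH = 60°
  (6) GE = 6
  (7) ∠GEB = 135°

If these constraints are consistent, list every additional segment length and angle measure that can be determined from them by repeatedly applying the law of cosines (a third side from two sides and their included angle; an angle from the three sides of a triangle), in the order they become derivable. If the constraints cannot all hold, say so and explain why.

The constraints are consistent. Derivable facts, in order:
After 1 step:
- BG ≈ 17.76
- HI = √181
- ∠BEH = 23.37°
- ∠BHE = 59.26°
- ∠EBH = 97.37°
After 2 steps:
- ∠BGE = 31.18°
- ∠EBG = 13.82°
- ∠EHI = 45.08°
- ∠EIH = 74.92°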